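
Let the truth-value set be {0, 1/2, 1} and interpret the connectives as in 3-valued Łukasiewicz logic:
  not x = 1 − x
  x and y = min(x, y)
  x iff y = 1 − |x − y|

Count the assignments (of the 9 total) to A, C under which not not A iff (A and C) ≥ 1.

A = 0, C = 0 ↦ 1  ≥
A = 0, C = 1/2 ↦ 1  ≥
A = 0, C = 1 ↦ 1  ≥
A = 1/2, C = 0 ↦ 1/2  <
A = 1/2, C = 1/2 ↦ 1  ≥
A = 1/2, C = 1 ↦ 1  ≥
A = 1, C = 0 ↦ 0  <
A = 1, C = 1/2 ↦ 1/2  <
A = 1, C = 1 ↦ 1  ≥
So 6 of the 9 assignments meet the threshold.

6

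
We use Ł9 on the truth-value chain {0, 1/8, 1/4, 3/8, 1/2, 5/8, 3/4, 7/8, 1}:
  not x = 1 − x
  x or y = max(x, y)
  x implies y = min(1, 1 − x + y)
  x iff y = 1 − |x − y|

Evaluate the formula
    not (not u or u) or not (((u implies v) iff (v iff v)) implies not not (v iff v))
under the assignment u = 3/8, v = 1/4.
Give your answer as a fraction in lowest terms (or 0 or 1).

3/8

not u = not 3/8 = 5/8
not u or u = 5/8 or 3/8 = 5/8
not (not u or u) = not 5/8 = 3/8
u implies v = 3/8 implies 1/4 = 7/8
v iff v = 1/4 iff 1/4 = 1
(u implies v) iff (v iff v) = 7/8 iff 1 = 7/8
v iff v = 1/4 iff 1/4 = 1
not (v iff v) = not 1 = 0
not not (v iff v) = not 0 = 1
((u implies v) iff (v iff v)) implies not not (v iff v) = 7/8 implies 1 = 1
not (((u implies v) iff (v iff v)) implies not not (v iff v)) = not 1 = 0
not (not u or u) or not (((u implies v) iff (v iff v)) implies not not (v iff v)) = 3/8 or 0 = 3/8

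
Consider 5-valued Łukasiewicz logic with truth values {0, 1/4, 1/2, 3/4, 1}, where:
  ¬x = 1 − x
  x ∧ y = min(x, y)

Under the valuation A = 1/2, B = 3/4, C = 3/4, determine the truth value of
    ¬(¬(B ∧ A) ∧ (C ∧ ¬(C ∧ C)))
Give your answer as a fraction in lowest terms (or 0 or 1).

B ∧ A = 3/4 ∧ 1/2 = 1/2
¬(B ∧ A) = ¬1/2 = 1/2
C ∧ C = 3/4 ∧ 3/4 = 3/4
¬(C ∧ C) = ¬3/4 = 1/4
C ∧ ¬(C ∧ C) = 3/4 ∧ 1/4 = 1/4
¬(B ∧ A) ∧ (C ∧ ¬(C ∧ C)) = 1/2 ∧ 1/4 = 1/4
¬(¬(B ∧ A) ∧ (C ∧ ¬(C ∧ C))) = ¬1/4 = 3/4

3/4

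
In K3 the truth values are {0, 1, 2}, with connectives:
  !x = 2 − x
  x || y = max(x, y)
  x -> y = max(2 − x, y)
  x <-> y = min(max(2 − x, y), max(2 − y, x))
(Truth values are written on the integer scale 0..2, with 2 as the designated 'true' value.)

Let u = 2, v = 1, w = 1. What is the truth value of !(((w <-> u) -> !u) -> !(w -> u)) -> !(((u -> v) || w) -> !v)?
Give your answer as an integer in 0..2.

1

w <-> u = 1 <-> 2 = 1
!u = !2 = 0
(w <-> u) -> !u = 1 -> 0 = 1
w -> u = 1 -> 2 = 2
!(w -> u) = !2 = 0
((w <-> u) -> !u) -> !(w -> u) = 1 -> 0 = 1
!(((w <-> u) -> !u) -> !(w -> u)) = !1 = 1
u -> v = 2 -> 1 = 1
(u -> v) || w = 1 || 1 = 1
!v = !1 = 1
((u -> v) || w) -> !v = 1 -> 1 = 1
!(((u -> v) || w) -> !v) = !1 = 1
!(((w <-> u) -> !u) -> !(w -> u)) -> !(((u -> v) || w) -> !v) = 1 -> 1 = 1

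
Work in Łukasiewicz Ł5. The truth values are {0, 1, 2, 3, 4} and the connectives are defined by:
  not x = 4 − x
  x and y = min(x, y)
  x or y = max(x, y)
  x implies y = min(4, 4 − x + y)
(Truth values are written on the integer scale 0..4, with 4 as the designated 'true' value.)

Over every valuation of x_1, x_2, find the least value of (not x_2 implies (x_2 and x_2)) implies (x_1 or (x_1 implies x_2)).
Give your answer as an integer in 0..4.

3

Take x_1 = 3, x_2 = 2:
not x_2 = not 2 = 2
x_2 and x_2 = 2 and 2 = 2
not x_2 implies (x_2 and x_2) = 2 implies 2 = 4
x_1 implies x_2 = 3 implies 2 = 3
x_1 or (x_1 implies x_2) = 3 or 3 = 3
(not x_2 implies (x_2 and x_2)) implies (x_1 or (x_1 implies x_2)) = 4 implies 3 = 3
No assignment yields a value below 3, so this is the minimum.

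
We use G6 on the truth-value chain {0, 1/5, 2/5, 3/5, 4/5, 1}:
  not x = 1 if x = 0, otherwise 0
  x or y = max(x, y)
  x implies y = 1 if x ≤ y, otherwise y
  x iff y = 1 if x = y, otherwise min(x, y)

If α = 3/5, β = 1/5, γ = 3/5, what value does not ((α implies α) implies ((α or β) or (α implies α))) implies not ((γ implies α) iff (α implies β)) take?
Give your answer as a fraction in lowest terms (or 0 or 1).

α implies α = 3/5 implies 3/5 = 1
α or β = 3/5 or 1/5 = 3/5
α implies α = 3/5 implies 3/5 = 1
(α or β) or (α implies α) = 3/5 or 1 = 1
(α implies α) implies ((α or β) or (α implies α)) = 1 implies 1 = 1
not ((α implies α) implies ((α or β) or (α implies α))) = not 1 = 0
γ implies α = 3/5 implies 3/5 = 1
α implies β = 3/5 implies 1/5 = 1/5
(γ implies α) iff (α implies β) = 1 iff 1/5 = 1/5
not ((γ implies α) iff (α implies β)) = not 1/5 = 0
not ((α implies α) implies ((α or β) or (α implies α))) implies not ((γ implies α) iff (α implies β)) = 0 implies 0 = 1

1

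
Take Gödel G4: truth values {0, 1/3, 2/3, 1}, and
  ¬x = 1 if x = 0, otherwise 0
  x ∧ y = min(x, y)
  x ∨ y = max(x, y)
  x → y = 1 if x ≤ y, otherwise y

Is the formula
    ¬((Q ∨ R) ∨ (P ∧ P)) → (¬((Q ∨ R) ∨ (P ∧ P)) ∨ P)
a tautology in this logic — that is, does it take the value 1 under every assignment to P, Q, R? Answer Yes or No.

At P = 2/3, Q = 1/3, R = 1/3, for instance:
Q ∨ R = 1/3 ∨ 1/3 = 1/3
P ∧ P = 2/3 ∧ 2/3 = 2/3
(Q ∨ R) ∨ (P ∧ P) = 1/3 ∨ 2/3 = 2/3
¬((Q ∨ R) ∨ (P ∧ P)) = ¬2/3 = 0
¬((Q ∨ R) ∨ (P ∧ P)) ∨ P = 0 ∨ 2/3 = 2/3
¬((Q ∨ R) ∨ (P ∧ P)) → (¬((Q ∨ R) ∨ (P ∧ P)) ∨ P) = 0 → 2/3 = 1
and checking the remaining 63 assignments likewise gives ≥ 1 in every case.

Yes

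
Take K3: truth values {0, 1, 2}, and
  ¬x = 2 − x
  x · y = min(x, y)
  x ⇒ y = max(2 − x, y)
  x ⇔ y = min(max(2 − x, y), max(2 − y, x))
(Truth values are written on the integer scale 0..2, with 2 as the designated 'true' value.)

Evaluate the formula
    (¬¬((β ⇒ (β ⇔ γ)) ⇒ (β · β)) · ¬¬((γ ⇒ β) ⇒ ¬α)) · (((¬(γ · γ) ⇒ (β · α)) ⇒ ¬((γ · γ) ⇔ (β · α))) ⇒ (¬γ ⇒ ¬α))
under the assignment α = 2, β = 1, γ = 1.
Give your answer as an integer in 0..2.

β ⇔ γ = 1 ⇔ 1 = 1
β ⇒ (β ⇔ γ) = 1 ⇒ 1 = 1
β · β = 1 · 1 = 1
(β ⇒ (β ⇔ γ)) ⇒ (β · β) = 1 ⇒ 1 = 1
¬((β ⇒ (β ⇔ γ)) ⇒ (β · β)) = ¬1 = 1
¬¬((β ⇒ (β ⇔ γ)) ⇒ (β · β)) = ¬1 = 1
γ ⇒ β = 1 ⇒ 1 = 1
¬α = ¬2 = 0
(γ ⇒ β) ⇒ ¬α = 1 ⇒ 0 = 1
¬((γ ⇒ β) ⇒ ¬α) = ¬1 = 1
¬¬((γ ⇒ β) ⇒ ¬α) = ¬1 = 1
¬¬((β ⇒ (β ⇔ γ)) ⇒ (β · β)) · ¬¬((γ ⇒ β) ⇒ ¬α) = 1 · 1 = 1
γ · γ = 1 · 1 = 1
¬(γ · γ) = ¬1 = 1
β · α = 1 · 2 = 1
¬(γ · γ) ⇒ (β · α) = 1 ⇒ 1 = 1
γ · γ = 1 · 1 = 1
β · α = 1 · 2 = 1
(γ · γ) ⇔ (β · α) = 1 ⇔ 1 = 1
¬((γ · γ) ⇔ (β · α)) = ¬1 = 1
(¬(γ · γ) ⇒ (β · α)) ⇒ ¬((γ · γ) ⇔ (β · α)) = 1 ⇒ 1 = 1
¬γ = ¬1 = 1
¬α = ¬2 = 0
¬γ ⇒ ¬α = 1 ⇒ 0 = 1
((¬(γ · γ) ⇒ (β · α)) ⇒ ¬((γ · γ) ⇔ (β · α))) ⇒ (¬γ ⇒ ¬α) = 1 ⇒ 1 = 1
(¬¬((β ⇒ (β ⇔ γ)) ⇒ (β · β)) · ¬¬((γ ⇒ β) ⇒ ¬α)) · (((¬(γ · γ) ⇒ (β · α)) ⇒ ¬((γ · γ) ⇔ (β · α))) ⇒ (¬γ ⇒ ¬α)) = 1 · 1 = 1

1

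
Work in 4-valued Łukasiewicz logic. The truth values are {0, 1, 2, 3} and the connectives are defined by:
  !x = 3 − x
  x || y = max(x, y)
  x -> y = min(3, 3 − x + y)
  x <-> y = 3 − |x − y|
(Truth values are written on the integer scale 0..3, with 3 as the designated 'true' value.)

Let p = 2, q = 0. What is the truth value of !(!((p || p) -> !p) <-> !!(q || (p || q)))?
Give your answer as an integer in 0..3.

p || p = 2 || 2 = 2
!p = !2 = 1
(p || p) -> !p = 2 -> 1 = 2
!((p || p) -> !p) = !2 = 1
p || q = 2 || 0 = 2
q || (p || q) = 0 || 2 = 2
!(q || (p || q)) = !2 = 1
!!(q || (p || q)) = !1 = 2
!((p || p) -> !p) <-> !!(q || (p || q)) = 1 <-> 2 = 2
!(!((p || p) -> !p) <-> !!(q || (p || q))) = !2 = 1

1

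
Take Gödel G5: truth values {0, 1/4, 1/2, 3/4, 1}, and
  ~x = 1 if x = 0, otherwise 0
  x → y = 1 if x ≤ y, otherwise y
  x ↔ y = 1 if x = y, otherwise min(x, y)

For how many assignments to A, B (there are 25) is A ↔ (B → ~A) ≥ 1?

1

value 1: 1 assignment (counts)
value 3/4: 1 assignment
value 1/2: 1 assignment
value 1/4: 1 assignment
value 0: 21 assignments
So 1 of the 25 assignments meets the threshold.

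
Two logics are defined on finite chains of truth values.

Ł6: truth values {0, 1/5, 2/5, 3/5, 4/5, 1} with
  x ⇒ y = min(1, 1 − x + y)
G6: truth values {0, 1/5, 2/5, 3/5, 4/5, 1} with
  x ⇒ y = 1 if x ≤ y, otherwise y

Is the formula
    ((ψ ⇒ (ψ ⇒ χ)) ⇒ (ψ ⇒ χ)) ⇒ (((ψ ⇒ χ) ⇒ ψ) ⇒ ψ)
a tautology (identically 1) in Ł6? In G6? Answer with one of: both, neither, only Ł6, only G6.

only Ł6

In Ł6: every assignment gives 1 — tautology.
In G6: at ψ = 1/5, χ = 0 the value is 1/5 — not a tautology.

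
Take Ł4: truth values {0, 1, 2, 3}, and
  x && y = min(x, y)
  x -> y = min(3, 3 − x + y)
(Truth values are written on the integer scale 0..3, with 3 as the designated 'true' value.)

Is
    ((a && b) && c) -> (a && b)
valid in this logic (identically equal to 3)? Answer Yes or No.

Yes

At a = 2, b = 1, c = 1, for instance:
a && b = 2 && 1 = 1
(a && b) && c = 1 && 1 = 1
((a && b) && c) -> (a && b) = 1 -> 1 = 3
and checking the remaining 63 assignments likewise gives ≥ 3 in every case.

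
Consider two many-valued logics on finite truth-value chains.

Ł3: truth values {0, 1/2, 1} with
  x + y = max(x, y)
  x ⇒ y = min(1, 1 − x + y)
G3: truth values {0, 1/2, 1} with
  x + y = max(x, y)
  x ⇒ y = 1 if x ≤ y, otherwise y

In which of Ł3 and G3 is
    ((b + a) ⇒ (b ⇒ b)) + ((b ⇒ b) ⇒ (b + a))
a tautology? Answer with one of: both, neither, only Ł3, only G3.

In Ł3: every assignment gives 1 — tautology.
In G3: every assignment gives 1 — tautology.

both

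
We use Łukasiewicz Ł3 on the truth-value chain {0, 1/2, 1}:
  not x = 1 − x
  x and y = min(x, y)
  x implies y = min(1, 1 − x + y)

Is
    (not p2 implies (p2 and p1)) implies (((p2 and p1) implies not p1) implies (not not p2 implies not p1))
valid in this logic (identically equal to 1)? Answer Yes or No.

No

Counterexample: take p1 = 1/2, p2 = 1.
not p2 = not 1 = 0
p2 and p1 = 1 and 1/2 = 1/2
not p2 implies (p2 and p1) = 0 implies 1/2 = 1
p2 and p1 = 1 and 1/2 = 1/2
not p1 = not 1/2 = 1/2
(p2 and p1) implies not p1 = 1/2 implies 1/2 = 1
not p2 = not 1 = 0
not not p2 = not 0 = 1
not p1 = not 1/2 = 1/2
not not p2 implies not p1 = 1 implies 1/2 = 1/2
((p2 and p1) implies not p1) implies (not not p2 implies not p1) = 1 implies 1/2 = 1/2
(not p2 implies (p2 and p1)) implies (((p2 and p1) implies not p1) implies (not not p2 implies not p1)) = 1 implies 1/2 = 1/2
This gives 1/2 ≠ 1.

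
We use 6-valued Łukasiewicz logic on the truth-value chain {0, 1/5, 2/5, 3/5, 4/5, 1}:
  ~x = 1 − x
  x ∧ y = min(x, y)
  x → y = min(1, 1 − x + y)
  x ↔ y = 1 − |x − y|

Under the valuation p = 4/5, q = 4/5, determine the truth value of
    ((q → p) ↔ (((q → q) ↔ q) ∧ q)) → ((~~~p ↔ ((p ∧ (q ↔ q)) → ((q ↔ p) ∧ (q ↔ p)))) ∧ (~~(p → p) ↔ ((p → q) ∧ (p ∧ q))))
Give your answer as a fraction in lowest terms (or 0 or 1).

2/5

q → p = 4/5 → 4/5 = 1
q → q = 4/5 → 4/5 = 1
(q → q) ↔ q = 1 ↔ 4/5 = 4/5
((q → q) ↔ q) ∧ q = 4/5 ∧ 4/5 = 4/5
(q → p) ↔ (((q → q) ↔ q) ∧ q) = 1 ↔ 4/5 = 4/5
~p = ~4/5 = 1/5
~~p = ~1/5 = 4/5
~~~p = ~4/5 = 1/5
q ↔ q = 4/5 ↔ 4/5 = 1
p ∧ (q ↔ q) = 4/5 ∧ 1 = 4/5
q ↔ p = 4/5 ↔ 4/5 = 1
q ↔ p = 4/5 ↔ 4/5 = 1
(q ↔ p) ∧ (q ↔ p) = 1 ∧ 1 = 1
(p ∧ (q ↔ q)) → ((q ↔ p) ∧ (q ↔ p)) = 4/5 → 1 = 1
~~~p ↔ ((p ∧ (q ↔ q)) → ((q ↔ p) ∧ (q ↔ p))) = 1/5 ↔ 1 = 1/5
p → p = 4/5 → 4/5 = 1
~(p → p) = ~1 = 0
~~(p → p) = ~0 = 1
p → q = 4/5 → 4/5 = 1
p ∧ q = 4/5 ∧ 4/5 = 4/5
(p → q) ∧ (p ∧ q) = 1 ∧ 4/5 = 4/5
~~(p → p) ↔ ((p → q) ∧ (p ∧ q)) = 1 ↔ 4/5 = 4/5
(~~~p ↔ ((p ∧ (q ↔ q)) → ((q ↔ p) ∧ (q ↔ p)))) ∧ (~~(p → p) ↔ ((p → q) ∧ (p ∧ q))) = 1/5 ∧ 4/5 = 1/5
((q → p) ↔ (((q → q) ↔ q) ∧ q)) → ((~~~p ↔ ((p ∧ (q ↔ q)) → ((q ↔ p) ∧ (q ↔ p)))) ∧ (~~(p → p) ↔ ((p → q) ∧ (p ∧ q)))) = 4/5 → 1/5 = 2/5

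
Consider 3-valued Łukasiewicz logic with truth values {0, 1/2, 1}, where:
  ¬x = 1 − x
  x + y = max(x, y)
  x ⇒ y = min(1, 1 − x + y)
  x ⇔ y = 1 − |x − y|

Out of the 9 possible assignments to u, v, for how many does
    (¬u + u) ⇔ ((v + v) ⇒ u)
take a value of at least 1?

5

u = 0, v = 0 ↦ 1  ≥
u = 0, v = 1/2 ↦ 1/2  <
u = 0, v = 1 ↦ 0  <
u = 1/2, v = 0 ↦ 1/2  <
u = 1/2, v = 1/2 ↦ 1/2  <
u = 1/2, v = 1 ↦ 1  ≥
u = 1, v = 0 ↦ 1  ≥
u = 1, v = 1/2 ↦ 1  ≥
u = 1, v = 1 ↦ 1  ≥
So 5 of the 9 assignments meet the threshold.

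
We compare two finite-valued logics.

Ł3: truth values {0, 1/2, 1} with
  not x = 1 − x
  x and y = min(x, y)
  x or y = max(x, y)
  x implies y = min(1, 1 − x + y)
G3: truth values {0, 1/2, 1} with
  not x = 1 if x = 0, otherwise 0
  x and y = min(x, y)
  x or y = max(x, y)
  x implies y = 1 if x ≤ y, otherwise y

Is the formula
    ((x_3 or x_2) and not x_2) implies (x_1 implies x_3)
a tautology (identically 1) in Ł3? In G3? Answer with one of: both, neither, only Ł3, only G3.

In Ł3: at x_1 = 1, x_2 = 1/2, x_3 = 0 the value is 1/2 — not a tautology.
In G3: every assignment gives 1 — tautology.

only G3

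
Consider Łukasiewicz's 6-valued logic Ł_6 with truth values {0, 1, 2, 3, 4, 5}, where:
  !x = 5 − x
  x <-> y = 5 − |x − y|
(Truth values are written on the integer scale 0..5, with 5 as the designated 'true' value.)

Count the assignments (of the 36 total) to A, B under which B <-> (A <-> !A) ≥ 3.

value 5: 6 assignments (counts)
value 4: 10 assignments (counts)
value 3: 8 assignments (counts)
value 2: 6 assignments
value 1: 4 assignments
value 0: 2 assignments
So 24 of the 36 assignments meet the threshold.

24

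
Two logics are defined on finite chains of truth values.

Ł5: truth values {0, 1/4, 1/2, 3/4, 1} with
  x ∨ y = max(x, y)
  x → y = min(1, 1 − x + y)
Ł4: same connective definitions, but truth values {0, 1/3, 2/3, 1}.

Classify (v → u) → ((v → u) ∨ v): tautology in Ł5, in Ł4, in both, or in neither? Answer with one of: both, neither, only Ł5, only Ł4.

In Ł5: every assignment gives 1 — tautology.
In Ł4: every assignment gives 1 — tautology.

both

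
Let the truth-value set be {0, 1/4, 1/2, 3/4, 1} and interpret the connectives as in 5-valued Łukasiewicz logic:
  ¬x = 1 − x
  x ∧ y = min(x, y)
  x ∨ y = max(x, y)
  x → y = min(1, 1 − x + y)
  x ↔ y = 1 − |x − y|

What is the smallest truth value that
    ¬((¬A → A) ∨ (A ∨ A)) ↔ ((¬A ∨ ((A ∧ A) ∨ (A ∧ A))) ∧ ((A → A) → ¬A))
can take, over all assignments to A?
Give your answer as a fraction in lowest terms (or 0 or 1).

1/2

Take A = 1/2:
¬A = ¬1/2 = 1/2
¬A → A = 1/2 → 1/2 = 1
A ∨ A = 1/2 ∨ 1/2 = 1/2
(¬A → A) ∨ (A ∨ A) = 1 ∨ 1/2 = 1
¬((¬A → A) ∨ (A ∨ A)) = ¬1 = 0
¬A = ¬1/2 = 1/2
A ∧ A = 1/2 ∧ 1/2 = 1/2
A ∧ A = 1/2 ∧ 1/2 = 1/2
(A ∧ A) ∨ (A ∧ A) = 1/2 ∨ 1/2 = 1/2
¬A ∨ ((A ∧ A) ∨ (A ∧ A)) = 1/2 ∨ 1/2 = 1/2
A → A = 1/2 → 1/2 = 1
¬A = ¬1/2 = 1/2
(A → A) → ¬A = 1 → 1/2 = 1/2
(¬A ∨ ((A ∧ A) ∨ (A ∧ A))) ∧ ((A → A) → ¬A) = 1/2 ∧ 1/2 = 1/2
¬((¬A → A) ∨ (A ∨ A)) ↔ ((¬A ∨ ((A ∧ A) ∨ (A ∧ A))) ∧ ((A → A) → ¬A)) = 0 ↔ 1/2 = 1/2
No assignment yields a value below 1/2, so this is the minimum.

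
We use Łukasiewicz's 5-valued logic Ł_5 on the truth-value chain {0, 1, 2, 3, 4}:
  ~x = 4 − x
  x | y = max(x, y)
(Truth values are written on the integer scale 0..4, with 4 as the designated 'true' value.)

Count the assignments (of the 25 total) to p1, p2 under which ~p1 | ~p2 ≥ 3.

value 4: 9 assignments (counts)
value 3: 7 assignments (counts)
value 2: 5 assignments
value 1: 3 assignments
value 0: 1 assignment
So 16 of the 25 assignments meet the threshold.

16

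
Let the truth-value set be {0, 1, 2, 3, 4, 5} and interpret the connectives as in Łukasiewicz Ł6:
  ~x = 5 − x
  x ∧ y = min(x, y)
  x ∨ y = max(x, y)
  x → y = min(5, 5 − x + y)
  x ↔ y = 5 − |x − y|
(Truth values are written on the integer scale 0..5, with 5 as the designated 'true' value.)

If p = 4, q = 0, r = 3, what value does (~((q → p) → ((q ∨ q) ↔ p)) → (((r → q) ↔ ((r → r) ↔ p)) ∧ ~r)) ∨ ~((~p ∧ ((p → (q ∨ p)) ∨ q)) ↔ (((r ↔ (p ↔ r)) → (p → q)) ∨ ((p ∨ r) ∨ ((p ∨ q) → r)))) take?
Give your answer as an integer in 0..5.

q → p = 0 → 4 = 5
q ∨ q = 0 ∨ 0 = 0
(q ∨ q) ↔ p = 0 ↔ 4 = 1
(q → p) → ((q ∨ q) ↔ p) = 5 → 1 = 1
~((q → p) → ((q ∨ q) ↔ p)) = ~1 = 4
r → q = 3 → 0 = 2
r → r = 3 → 3 = 5
(r → r) ↔ p = 5 ↔ 4 = 4
(r → q) ↔ ((r → r) ↔ p) = 2 ↔ 4 = 3
~r = ~3 = 2
((r → q) ↔ ((r → r) ↔ p)) ∧ ~r = 3 ∧ 2 = 2
~((q → p) → ((q ∨ q) ↔ p)) → (((r → q) ↔ ((r → r) ↔ p)) ∧ ~r) = 4 → 2 = 3
~p = ~4 = 1
q ∨ p = 0 ∨ 4 = 4
p → (q ∨ p) = 4 → 4 = 5
(p → (q ∨ p)) ∨ q = 5 ∨ 0 = 5
~p ∧ ((p → (q ∨ p)) ∨ q) = 1 ∧ 5 = 1
p ↔ r = 4 ↔ 3 = 4
r ↔ (p ↔ r) = 3 ↔ 4 = 4
p → q = 4 → 0 = 1
(r ↔ (p ↔ r)) → (p → q) = 4 → 1 = 2
p ∨ r = 4 ∨ 3 = 4
p ∨ q = 4 ∨ 0 = 4
(p ∨ q) → r = 4 → 3 = 4
(p ∨ r) ∨ ((p ∨ q) → r) = 4 ∨ 4 = 4
((r ↔ (p ↔ r)) → (p → q)) ∨ ((p ∨ r) ∨ ((p ∨ q) → r)) = 2 ∨ 4 = 4
(~p ∧ ((p → (q ∨ p)) ∨ q)) ↔ (((r ↔ (p ↔ r)) → (p → q)) ∨ ((p ∨ r) ∨ ((p ∨ q) → r))) = 1 ↔ 4 = 2
~((~p ∧ ((p → (q ∨ p)) ∨ q)) ↔ (((r ↔ (p ↔ r)) → (p → q)) ∨ ((p ∨ r) ∨ ((p ∨ q) → r)))) = ~2 = 3
(~((q → p) → ((q ∨ q) ↔ p)) → (((r → q) ↔ ((r → r) ↔ p)) ∧ ~r)) ∨ ~((~p ∧ ((p → (q ∨ p)) ∨ q)) ↔ (((r ↔ (p ↔ r)) → (p → q)) ∨ ((p ∨ r) ∨ ((p ∨ q) → r)))) = 3 ∨ 3 = 3

3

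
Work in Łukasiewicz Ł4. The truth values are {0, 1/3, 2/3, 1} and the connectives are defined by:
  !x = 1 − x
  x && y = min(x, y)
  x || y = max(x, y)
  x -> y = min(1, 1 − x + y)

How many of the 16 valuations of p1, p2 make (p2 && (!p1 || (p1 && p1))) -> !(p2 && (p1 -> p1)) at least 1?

8

p1 = 0, p2 = 0 ↦ 1  ≥
p1 = 0, p2 = 1/3 ↦ 1  ≥
p1 = 0, p2 = 2/3 ↦ 2/3  <
p1 = 0, p2 = 1 ↦ 0  <
p1 = 1/3, p2 = 0 ↦ 1  ≥
p1 = 1/3, p2 = 1/3 ↦ 1  ≥
p1 = 1/3, p2 = 2/3 ↦ 2/3  <
p1 = 1/3, p2 = 1 ↦ 1/3  <
p1 = 2/3, p2 = 0 ↦ 1  ≥
p1 = 2/3, p2 = 1/3 ↦ 1  ≥
p1 = 2/3, p2 = 2/3 ↦ 2/3  <
p1 = 2/3, p2 = 1 ↦ 1/3  <
p1 = 1, p2 = 0 ↦ 1  ≥
p1 = 1, p2 = 1/3 ↦ 1  ≥
p1 = 1, p2 = 2/3 ↦ 2/3  <
p1 = 1, p2 = 1 ↦ 0  <
So 8 of the 16 assignments meet the threshold.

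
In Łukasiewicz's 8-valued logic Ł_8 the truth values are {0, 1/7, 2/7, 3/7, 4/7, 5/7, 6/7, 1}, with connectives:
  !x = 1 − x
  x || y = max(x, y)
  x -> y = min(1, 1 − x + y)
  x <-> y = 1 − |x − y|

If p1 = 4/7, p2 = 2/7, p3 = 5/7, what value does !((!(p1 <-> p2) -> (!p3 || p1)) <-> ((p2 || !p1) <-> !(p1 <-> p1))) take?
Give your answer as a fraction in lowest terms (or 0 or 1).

3/7

p1 <-> p2 = 4/7 <-> 2/7 = 5/7
!(p1 <-> p2) = !5/7 = 2/7
!p3 = !5/7 = 2/7
!p3 || p1 = 2/7 || 4/7 = 4/7
!(p1 <-> p2) -> (!p3 || p1) = 2/7 -> 4/7 = 1
!p1 = !4/7 = 3/7
p2 || !p1 = 2/7 || 3/7 = 3/7
p1 <-> p1 = 4/7 <-> 4/7 = 1
!(p1 <-> p1) = !1 = 0
(p2 || !p1) <-> !(p1 <-> p1) = 3/7 <-> 0 = 4/7
(!(p1 <-> p2) -> (!p3 || p1)) <-> ((p2 || !p1) <-> !(p1 <-> p1)) = 1 <-> 4/7 = 4/7
!((!(p1 <-> p2) -> (!p3 || p1)) <-> ((p2 || !p1) <-> !(p1 <-> p1))) = !4/7 = 3/7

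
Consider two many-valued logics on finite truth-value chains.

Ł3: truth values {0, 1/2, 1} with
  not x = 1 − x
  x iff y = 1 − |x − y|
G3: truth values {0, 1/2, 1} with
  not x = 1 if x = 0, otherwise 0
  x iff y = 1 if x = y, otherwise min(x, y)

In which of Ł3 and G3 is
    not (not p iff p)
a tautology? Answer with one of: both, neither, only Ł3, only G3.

only G3

In Ł3: at p = 1/2 the value is 0 — not a tautology.
In G3: every assignment gives 1 — tautology.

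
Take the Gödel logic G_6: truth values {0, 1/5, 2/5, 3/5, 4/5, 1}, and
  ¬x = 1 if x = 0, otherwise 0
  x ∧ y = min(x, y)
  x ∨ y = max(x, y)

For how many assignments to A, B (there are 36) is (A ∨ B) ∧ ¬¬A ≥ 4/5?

18

value 1: 10 assignments (counts)
value 4/5: 8 assignments (counts)
value 3/5: 6 assignments
value 2/5: 4 assignments
value 1/5: 2 assignments
value 0: 6 assignments
So 18 of the 36 assignments meet the threshold.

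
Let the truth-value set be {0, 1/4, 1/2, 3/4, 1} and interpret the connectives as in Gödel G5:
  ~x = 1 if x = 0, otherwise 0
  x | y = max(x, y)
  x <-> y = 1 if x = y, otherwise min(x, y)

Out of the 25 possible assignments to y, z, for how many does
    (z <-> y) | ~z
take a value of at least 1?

value 1: 9 assignments (counts)
value 3/4: 2 assignments
value 1/2: 4 assignments
value 1/4: 6 assignments
value 0: 4 assignments
So 9 of the 25 assignments meet the threshold.

9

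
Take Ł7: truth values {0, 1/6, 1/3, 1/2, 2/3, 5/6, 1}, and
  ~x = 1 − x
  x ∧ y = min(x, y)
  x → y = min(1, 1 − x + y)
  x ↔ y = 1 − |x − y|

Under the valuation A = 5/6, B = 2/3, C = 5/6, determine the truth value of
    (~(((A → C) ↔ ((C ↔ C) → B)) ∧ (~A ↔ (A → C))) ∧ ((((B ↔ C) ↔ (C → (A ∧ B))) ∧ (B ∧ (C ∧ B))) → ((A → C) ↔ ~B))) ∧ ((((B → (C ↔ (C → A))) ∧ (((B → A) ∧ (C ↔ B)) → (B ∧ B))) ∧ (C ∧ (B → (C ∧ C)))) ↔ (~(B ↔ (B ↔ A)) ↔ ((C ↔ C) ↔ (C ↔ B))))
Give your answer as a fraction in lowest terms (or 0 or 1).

A → C = 5/6 → 5/6 = 1
C ↔ C = 5/6 ↔ 5/6 = 1
(C ↔ C) → B = 1 → 2/3 = 2/3
(A → C) ↔ ((C ↔ C) → B) = 1 ↔ 2/3 = 2/3
~A = ~5/6 = 1/6
A → C = 5/6 → 5/6 = 1
~A ↔ (A → C) = 1/6 ↔ 1 = 1/6
((A → C) ↔ ((C ↔ C) → B)) ∧ (~A ↔ (A → C)) = 2/3 ∧ 1/6 = 1/6
~(((A → C) ↔ ((C ↔ C) → B)) ∧ (~A ↔ (A → C))) = ~1/6 = 5/6
B ↔ C = 2/3 ↔ 5/6 = 5/6
A ∧ B = 5/6 ∧ 2/3 = 2/3
C → (A ∧ B) = 5/6 → 2/3 = 5/6
(B ↔ C) ↔ (C → (A ∧ B)) = 5/6 ↔ 5/6 = 1
C ∧ B = 5/6 ∧ 2/3 = 2/3
B ∧ (C ∧ B) = 2/3 ∧ 2/3 = 2/3
((B ↔ C) ↔ (C → (A ∧ B))) ∧ (B ∧ (C ∧ B)) = 1 ∧ 2/3 = 2/3
A → C = 5/6 → 5/6 = 1
~B = ~2/3 = 1/3
(A → C) ↔ ~B = 1 ↔ 1/3 = 1/3
(((B ↔ C) ↔ (C → (A ∧ B))) ∧ (B ∧ (C ∧ B))) → ((A → C) ↔ ~B) = 2/3 → 1/3 = 2/3
~(((A → C) ↔ ((C ↔ C) → B)) ∧ (~A ↔ (A → C))) ∧ ((((B ↔ C) ↔ (C → (A ∧ B))) ∧ (B ∧ (C ∧ B))) → ((A → C) ↔ ~B)) = 5/6 ∧ 2/3 = 2/3
C → A = 5/6 → 5/6 = 1
C ↔ (C → A) = 5/6 ↔ 1 = 5/6
B → (C ↔ (C → A)) = 2/3 → 5/6 = 1
B → A = 2/3 → 5/6 = 1
C ↔ B = 5/6 ↔ 2/3 = 5/6
(B → A) ∧ (C ↔ B) = 1 ∧ 5/6 = 5/6
B ∧ B = 2/3 ∧ 2/3 = 2/3
((B → A) ∧ (C ↔ B)) → (B ∧ B) = 5/6 → 2/3 = 5/6
(B → (C ↔ (C → A))) ∧ (((B → A) ∧ (C ↔ B)) → (B ∧ B)) = 1 ∧ 5/6 = 5/6
C ∧ C = 5/6 ∧ 5/6 = 5/6
B → (C ∧ C) = 2/3 → 5/6 = 1
C ∧ (B → (C ∧ C)) = 5/6 ∧ 1 = 5/6
((B → (C ↔ (C → A))) ∧ (((B → A) ∧ (C ↔ B)) → (B ∧ B))) ∧ (C ∧ (B → (C ∧ C))) = 5/6 ∧ 5/6 = 5/6
B ↔ A = 2/3 ↔ 5/6 = 5/6
B ↔ (B ↔ A) = 2/3 ↔ 5/6 = 5/6
~(B ↔ (B ↔ A)) = ~5/6 = 1/6
C ↔ C = 5/6 ↔ 5/6 = 1
C ↔ B = 5/6 ↔ 2/3 = 5/6
(C ↔ C) ↔ (C ↔ B) = 1 ↔ 5/6 = 5/6
~(B ↔ (B ↔ A)) ↔ ((C ↔ C) ↔ (C ↔ B)) = 1/6 ↔ 5/6 = 1/3
(((B → (C ↔ (C → A))) ∧ (((B → A) ∧ (C ↔ B)) → (B ∧ B))) ∧ (C ∧ (B → (C ∧ C)))) ↔ (~(B ↔ (B ↔ A)) ↔ ((C ↔ C) ↔ (C ↔ B))) = 5/6 ↔ 1/3 = 1/2
(~(((A → C) ↔ ((C ↔ C) → B)) ∧ (~A ↔ (A → C))) ∧ ((((B ↔ C) ↔ (C → (A ∧ B))) ∧ (B ∧ (C ∧ B))) → ((A → C) ↔ ~B))) ∧ ((((B → (C ↔ (C → A))) ∧ (((B → A) ∧ (C ↔ B)) → (B ∧ B))) ∧ (C ∧ (B → (C ∧ C)))) ↔ (~(B ↔ (B ↔ A)) ↔ ((C ↔ C) ↔ (C ↔ B)))) = 2/3 ∧ 1/2 = 1/2

1/2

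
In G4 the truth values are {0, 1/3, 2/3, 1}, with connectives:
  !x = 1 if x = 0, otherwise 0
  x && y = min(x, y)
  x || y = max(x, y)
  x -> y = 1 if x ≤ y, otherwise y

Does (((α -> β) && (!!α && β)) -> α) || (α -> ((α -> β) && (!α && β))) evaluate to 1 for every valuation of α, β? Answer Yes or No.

No

Counterexample: take α = 1/3, β = 2/3.
α -> β = 1/3 -> 2/3 = 1
!α = !1/3 = 0
!!α = !0 = 1
!!α && β = 1 && 2/3 = 2/3
(α -> β) && (!!α && β) = 1 && 2/3 = 2/3
((α -> β) && (!!α && β)) -> α = 2/3 -> 1/3 = 1/3
α -> β = 1/3 -> 2/3 = 1
!α = !1/3 = 0
!α && β = 0 && 2/3 = 0
(α -> β) && (!α && β) = 1 && 0 = 0
α -> ((α -> β) && (!α && β)) = 1/3 -> 0 = 0
(((α -> β) && (!!α && β)) -> α) || (α -> ((α -> β) && (!α && β))) = 1/3 || 0 = 1/3
This gives 1/3 ≠ 1.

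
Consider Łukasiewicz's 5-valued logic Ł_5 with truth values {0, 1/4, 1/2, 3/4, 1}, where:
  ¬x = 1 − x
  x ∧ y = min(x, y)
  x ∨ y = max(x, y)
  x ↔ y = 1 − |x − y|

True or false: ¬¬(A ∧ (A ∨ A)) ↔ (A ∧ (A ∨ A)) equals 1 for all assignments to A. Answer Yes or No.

Yes

A = 0 ↦ 1
A = 1/4 ↦ 1
A = 1/2 ↦ 1
A = 3/4 ↦ 1
A = 1 ↦ 1
Every assignment gives a value ≥ 1.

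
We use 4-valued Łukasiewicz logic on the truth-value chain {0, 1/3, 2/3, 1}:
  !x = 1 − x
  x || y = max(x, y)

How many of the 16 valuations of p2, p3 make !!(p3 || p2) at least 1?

7

p2 = 0, p3 = 0 ↦ 0  <
p2 = 0, p3 = 1/3 ↦ 1/3  <
p2 = 0, p3 = 2/3 ↦ 2/3  <
p2 = 0, p3 = 1 ↦ 1  ≥
p2 = 1/3, p3 = 0 ↦ 1/3  <
p2 = 1/3, p3 = 1/3 ↦ 1/3  <
p2 = 1/3, p3 = 2/3 ↦ 2/3  <
p2 = 1/3, p3 = 1 ↦ 1  ≥
p2 = 2/3, p3 = 0 ↦ 2/3  <
p2 = 2/3, p3 = 1/3 ↦ 2/3  <
p2 = 2/3, p3 = 2/3 ↦ 2/3  <
p2 = 2/3, p3 = 1 ↦ 1  ≥
p2 = 1, p3 = 0 ↦ 1  ≥
p2 = 1, p3 = 1/3 ↦ 1  ≥
p2 = 1, p3 = 2/3 ↦ 1  ≥
p2 = 1, p3 = 1 ↦ 1  ≥
So 7 of the 16 assignments meet the threshold.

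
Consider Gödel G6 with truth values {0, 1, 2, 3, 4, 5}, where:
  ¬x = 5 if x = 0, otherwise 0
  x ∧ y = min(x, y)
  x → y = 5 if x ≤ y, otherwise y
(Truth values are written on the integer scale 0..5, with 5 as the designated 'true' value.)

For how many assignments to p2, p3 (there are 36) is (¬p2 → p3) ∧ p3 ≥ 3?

18

value 5: 6 assignments (counts)
value 4: 6 assignments (counts)
value 3: 6 assignments (counts)
value 2: 6 assignments
value 1: 6 assignments
value 0: 6 assignments
So 18 of the 36 assignments meet the threshold.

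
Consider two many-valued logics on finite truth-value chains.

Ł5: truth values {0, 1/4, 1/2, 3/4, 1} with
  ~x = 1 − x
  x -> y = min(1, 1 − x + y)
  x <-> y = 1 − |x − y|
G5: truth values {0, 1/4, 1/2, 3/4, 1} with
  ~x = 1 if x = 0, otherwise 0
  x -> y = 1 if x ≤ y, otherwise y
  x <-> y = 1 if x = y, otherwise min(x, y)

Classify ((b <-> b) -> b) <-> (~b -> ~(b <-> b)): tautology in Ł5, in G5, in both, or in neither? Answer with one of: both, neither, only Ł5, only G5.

only Ł5

In Ł5: every assignment gives 1 — tautology.
In G5: at b = 1/4 the value is 1/4 — not a tautology.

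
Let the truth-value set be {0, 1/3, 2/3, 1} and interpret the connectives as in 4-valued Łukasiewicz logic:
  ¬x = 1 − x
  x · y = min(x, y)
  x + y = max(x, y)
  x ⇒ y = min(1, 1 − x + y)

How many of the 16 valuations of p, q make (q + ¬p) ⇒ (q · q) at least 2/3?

p = 0, q = 0 ↦ 0  <
p = 0, q = 1/3 ↦ 1/3  <
p = 0, q = 2/3 ↦ 2/3  ≥
p = 0, q = 1 ↦ 1  ≥
p = 1/3, q = 0 ↦ 1/3  <
p = 1/3, q = 1/3 ↦ 2/3  ≥
p = 1/3, q = 2/3 ↦ 1  ≥
p = 1/3, q = 1 ↦ 1  ≥
p = 2/3, q = 0 ↦ 2/3  ≥
p = 2/3, q = 1/3 ↦ 1  ≥
p = 2/3, q = 2/3 ↦ 1  ≥
p = 2/3, q = 1 ↦ 1  ≥
p = 1, q = 0 ↦ 1  ≥
p = 1, q = 1/3 ↦ 1  ≥
p = 1, q = 2/3 ↦ 1  ≥
p = 1, q = 1 ↦ 1  ≥
So 13 of the 16 assignments meet the threshold.

13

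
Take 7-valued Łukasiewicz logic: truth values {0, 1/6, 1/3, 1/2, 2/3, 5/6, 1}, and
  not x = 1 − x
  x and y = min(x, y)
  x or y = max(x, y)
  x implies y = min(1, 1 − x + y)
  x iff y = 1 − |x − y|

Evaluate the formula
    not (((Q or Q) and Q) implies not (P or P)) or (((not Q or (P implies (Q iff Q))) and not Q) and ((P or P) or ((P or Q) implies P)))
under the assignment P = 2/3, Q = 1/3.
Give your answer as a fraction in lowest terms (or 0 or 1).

Q or Q = 1/3 or 1/3 = 1/3
(Q or Q) and Q = 1/3 and 1/3 = 1/3
P or P = 2/3 or 2/3 = 2/3
not (P or P) = not 2/3 = 1/3
((Q or Q) and Q) implies not (P or P) = 1/3 implies 1/3 = 1
not (((Q or Q) and Q) implies not (P or P)) = not 1 = 0
not Q = not 1/3 = 2/3
Q iff Q = 1/3 iff 1/3 = 1
P implies (Q iff Q) = 2/3 implies 1 = 1
not Q or (P implies (Q iff Q)) = 2/3 or 1 = 1
not Q = not 1/3 = 2/3
(not Q or (P implies (Q iff Q))) and not Q = 1 and 2/3 = 2/3
P or P = 2/3 or 2/3 = 2/3
P or Q = 2/3 or 1/3 = 2/3
(P or Q) implies P = 2/3 implies 2/3 = 1
(P or P) or ((P or Q) implies P) = 2/3 or 1 = 1
((not Q or (P implies (Q iff Q))) and not Q) and ((P or P) or ((P or Q) implies P)) = 2/3 and 1 = 2/3
not (((Q or Q) and Q) implies not (P or P)) or (((not Q or (P implies (Q iff Q))) and not Q) and ((P or P) or ((P or Q) implies P))) = 0 or 2/3 = 2/3

2/3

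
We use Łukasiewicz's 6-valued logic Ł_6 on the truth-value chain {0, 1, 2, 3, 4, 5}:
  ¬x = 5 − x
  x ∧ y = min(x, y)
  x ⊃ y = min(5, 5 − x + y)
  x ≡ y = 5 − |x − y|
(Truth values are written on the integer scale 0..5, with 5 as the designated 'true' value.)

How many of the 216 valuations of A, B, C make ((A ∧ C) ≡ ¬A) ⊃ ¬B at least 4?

154

value 5: 125 assignments (counts)
value 4: 29 assignments (counts)
value 3: 27 assignments
value 2: 18 assignments
value 1: 14 assignments
value 0: 3 assignments
So 154 of the 216 assignments meet the threshold.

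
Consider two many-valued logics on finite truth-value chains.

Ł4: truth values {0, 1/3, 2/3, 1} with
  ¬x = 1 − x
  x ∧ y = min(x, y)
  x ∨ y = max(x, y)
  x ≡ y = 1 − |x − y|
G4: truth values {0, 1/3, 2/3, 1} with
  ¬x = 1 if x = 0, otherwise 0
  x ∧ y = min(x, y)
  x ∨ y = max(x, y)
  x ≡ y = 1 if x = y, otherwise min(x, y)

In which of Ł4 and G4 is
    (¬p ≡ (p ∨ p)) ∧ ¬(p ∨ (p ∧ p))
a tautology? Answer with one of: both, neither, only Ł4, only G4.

In Ł4: at p = 0 the value is 0 — not a tautology.
In G4: at p = 0 the value is 0 — not a tautology.

neither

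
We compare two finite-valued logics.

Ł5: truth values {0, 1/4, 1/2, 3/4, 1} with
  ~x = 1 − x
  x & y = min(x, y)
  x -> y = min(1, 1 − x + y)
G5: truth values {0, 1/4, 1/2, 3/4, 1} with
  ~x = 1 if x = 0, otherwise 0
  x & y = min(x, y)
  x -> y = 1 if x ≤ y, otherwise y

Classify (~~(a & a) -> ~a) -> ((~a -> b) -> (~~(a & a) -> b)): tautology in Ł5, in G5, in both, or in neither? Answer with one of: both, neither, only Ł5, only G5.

In Ł5: every assignment gives 1 — tautology.
In G5: every assignment gives 1 — tautology.

both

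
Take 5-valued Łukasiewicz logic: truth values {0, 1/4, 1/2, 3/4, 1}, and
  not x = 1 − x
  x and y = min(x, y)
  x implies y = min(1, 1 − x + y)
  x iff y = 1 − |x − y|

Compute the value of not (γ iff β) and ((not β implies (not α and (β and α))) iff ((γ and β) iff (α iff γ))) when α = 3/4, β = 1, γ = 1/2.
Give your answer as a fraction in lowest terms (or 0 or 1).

1/2

γ iff β = 1/2 iff 1 = 1/2
not (γ iff β) = not 1/2 = 1/2
not β = not 1 = 0
not α = not 3/4 = 1/4
β and α = 1 and 3/4 = 3/4
not α and (β and α) = 1/4 and 3/4 = 1/4
not β implies (not α and (β and α)) = 0 implies 1/4 = 1
γ and β = 1/2 and 1 = 1/2
α iff γ = 3/4 iff 1/2 = 3/4
(γ and β) iff (α iff γ) = 1/2 iff 3/4 = 3/4
(not β implies (not α and (β and α))) iff ((γ and β) iff (α iff γ)) = 1 iff 3/4 = 3/4
not (γ iff β) and ((not β implies (not α and (β and α))) iff ((γ and β) iff (α iff γ))) = 1/2 and 3/4 = 1/2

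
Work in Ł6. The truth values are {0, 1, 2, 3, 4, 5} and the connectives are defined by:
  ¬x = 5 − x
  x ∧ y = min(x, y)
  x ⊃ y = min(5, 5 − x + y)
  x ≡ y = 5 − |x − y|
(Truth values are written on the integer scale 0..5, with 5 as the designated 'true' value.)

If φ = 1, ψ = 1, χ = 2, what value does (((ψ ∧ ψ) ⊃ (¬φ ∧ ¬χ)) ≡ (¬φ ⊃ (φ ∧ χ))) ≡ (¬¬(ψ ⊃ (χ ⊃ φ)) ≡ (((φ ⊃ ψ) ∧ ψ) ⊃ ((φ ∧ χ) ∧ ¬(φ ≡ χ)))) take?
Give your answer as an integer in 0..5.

ψ ∧ ψ = 1 ∧ 1 = 1
¬φ = ¬1 = 4
¬χ = ¬2 = 3
¬φ ∧ ¬χ = 4 ∧ 3 = 3
(ψ ∧ ψ) ⊃ (¬φ ∧ ¬χ) = 1 ⊃ 3 = 5
¬φ = ¬1 = 4
φ ∧ χ = 1 ∧ 2 = 1
¬φ ⊃ (φ ∧ χ) = 4 ⊃ 1 = 2
((ψ ∧ ψ) ⊃ (¬φ ∧ ¬χ)) ≡ (¬φ ⊃ (φ ∧ χ)) = 5 ≡ 2 = 2
χ ⊃ φ = 2 ⊃ 1 = 4
ψ ⊃ (χ ⊃ φ) = 1 ⊃ 4 = 5
¬(ψ ⊃ (χ ⊃ φ)) = ¬5 = 0
¬¬(ψ ⊃ (χ ⊃ φ)) = ¬0 = 5
φ ⊃ ψ = 1 ⊃ 1 = 5
(φ ⊃ ψ) ∧ ψ = 5 ∧ 1 = 1
φ ∧ χ = 1 ∧ 2 = 1
φ ≡ χ = 1 ≡ 2 = 4
¬(φ ≡ χ) = ¬4 = 1
(φ ∧ χ) ∧ ¬(φ ≡ χ) = 1 ∧ 1 = 1
((φ ⊃ ψ) ∧ ψ) ⊃ ((φ ∧ χ) ∧ ¬(φ ≡ χ)) = 1 ⊃ 1 = 5
¬¬(ψ ⊃ (χ ⊃ φ)) ≡ (((φ ⊃ ψ) ∧ ψ) ⊃ ((φ ∧ χ) ∧ ¬(φ ≡ χ))) = 5 ≡ 5 = 5
(((ψ ∧ ψ) ⊃ (¬φ ∧ ¬χ)) ≡ (¬φ ⊃ (φ ∧ χ))) ≡ (¬¬(ψ ⊃ (χ ⊃ φ)) ≡ (((φ ⊃ ψ) ∧ ψ) ⊃ ((φ ∧ χ) ∧ ¬(φ ≡ χ)))) = 2 ≡ 5 = 2

2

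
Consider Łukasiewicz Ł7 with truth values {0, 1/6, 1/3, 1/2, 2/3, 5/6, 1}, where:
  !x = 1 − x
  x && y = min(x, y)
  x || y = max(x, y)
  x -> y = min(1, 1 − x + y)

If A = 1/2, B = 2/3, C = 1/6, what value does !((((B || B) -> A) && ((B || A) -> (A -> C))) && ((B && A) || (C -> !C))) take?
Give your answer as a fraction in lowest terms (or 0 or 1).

B || B = 2/3 || 2/3 = 2/3
(B || B) -> A = 2/3 -> 1/2 = 5/6
B || A = 2/3 || 1/2 = 2/3
A -> C = 1/2 -> 1/6 = 2/3
(B || A) -> (A -> C) = 2/3 -> 2/3 = 1
((B || B) -> A) && ((B || A) -> (A -> C)) = 5/6 && 1 = 5/6
B && A = 2/3 && 1/2 = 1/2
!C = !1/6 = 5/6
C -> !C = 1/6 -> 5/6 = 1
(B && A) || (C -> !C) = 1/2 || 1 = 1
(((B || B) -> A) && ((B || A) -> (A -> C))) && ((B && A) || (C -> !C)) = 5/6 && 1 = 5/6
!((((B || B) -> A) && ((B || A) -> (A -> C))) && ((B && A) || (C -> !C))) = !5/6 = 1/6

1/6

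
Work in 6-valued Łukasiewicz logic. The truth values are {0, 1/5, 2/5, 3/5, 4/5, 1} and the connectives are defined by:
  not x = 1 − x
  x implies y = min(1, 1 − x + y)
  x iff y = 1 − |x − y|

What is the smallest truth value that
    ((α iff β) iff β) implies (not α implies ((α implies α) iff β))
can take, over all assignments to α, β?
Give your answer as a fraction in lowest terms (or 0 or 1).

3/5

Take α = 0, β = 2/5:
α iff β = 0 iff 2/5 = 3/5
(α iff β) iff β = 3/5 iff 2/5 = 4/5
not α = not 0 = 1
α implies α = 0 implies 0 = 1
(α implies α) iff β = 1 iff 2/5 = 2/5
not α implies ((α implies α) iff β) = 1 implies 2/5 = 2/5
((α iff β) iff β) implies (not α implies ((α implies α) iff β)) = 4/5 implies 2/5 = 3/5
No assignment yields a value below 3/5, so this is the minimum.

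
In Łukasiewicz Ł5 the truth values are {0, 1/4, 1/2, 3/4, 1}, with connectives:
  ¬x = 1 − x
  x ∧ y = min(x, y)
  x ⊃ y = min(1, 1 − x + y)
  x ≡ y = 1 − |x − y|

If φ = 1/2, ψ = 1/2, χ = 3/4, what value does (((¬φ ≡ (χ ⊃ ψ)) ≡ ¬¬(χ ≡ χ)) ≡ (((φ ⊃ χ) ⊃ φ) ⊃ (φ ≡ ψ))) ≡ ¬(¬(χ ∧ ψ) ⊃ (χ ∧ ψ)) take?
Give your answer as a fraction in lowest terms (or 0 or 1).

¬φ = ¬1/2 = 1/2
χ ⊃ ψ = 3/4 ⊃ 1/2 = 3/4
¬φ ≡ (χ ⊃ ψ) = 1/2 ≡ 3/4 = 3/4
χ ≡ χ = 3/4 ≡ 3/4 = 1
¬(χ ≡ χ) = ¬1 = 0
¬¬(χ ≡ χ) = ¬0 = 1
(¬φ ≡ (χ ⊃ ψ)) ≡ ¬¬(χ ≡ χ) = 3/4 ≡ 1 = 3/4
φ ⊃ χ = 1/2 ⊃ 3/4 = 1
(φ ⊃ χ) ⊃ φ = 1 ⊃ 1/2 = 1/2
φ ≡ ψ = 1/2 ≡ 1/2 = 1
((φ ⊃ χ) ⊃ φ) ⊃ (φ ≡ ψ) = 1/2 ⊃ 1 = 1
((¬φ ≡ (χ ⊃ ψ)) ≡ ¬¬(χ ≡ χ)) ≡ (((φ ⊃ χ) ⊃ φ) ⊃ (φ ≡ ψ)) = 3/4 ≡ 1 = 3/4
χ ∧ ψ = 3/4 ∧ 1/2 = 1/2
¬(χ ∧ ψ) = ¬1/2 = 1/2
χ ∧ ψ = 3/4 ∧ 1/2 = 1/2
¬(χ ∧ ψ) ⊃ (χ ∧ ψ) = 1/2 ⊃ 1/2 = 1
¬(¬(χ ∧ ψ) ⊃ (χ ∧ ψ)) = ¬1 = 0
(((¬φ ≡ (χ ⊃ ψ)) ≡ ¬¬(χ ≡ χ)) ≡ (((φ ⊃ χ) ⊃ φ) ⊃ (φ ≡ ψ))) ≡ ¬(¬(χ ∧ ψ) ⊃ (χ ∧ ψ)) = 3/4 ≡ 0 = 1/4

1/4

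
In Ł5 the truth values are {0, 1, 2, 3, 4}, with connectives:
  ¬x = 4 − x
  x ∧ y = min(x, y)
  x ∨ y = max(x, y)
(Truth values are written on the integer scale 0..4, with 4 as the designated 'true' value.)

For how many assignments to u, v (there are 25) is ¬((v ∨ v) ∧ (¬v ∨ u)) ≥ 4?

value 4: 6 assignments (counts)
value 3: 8 assignments
value 2: 7 assignments
value 1: 3 assignments
value 0: 1 assignment
So 6 of the 25 assignments meet the threshold.

6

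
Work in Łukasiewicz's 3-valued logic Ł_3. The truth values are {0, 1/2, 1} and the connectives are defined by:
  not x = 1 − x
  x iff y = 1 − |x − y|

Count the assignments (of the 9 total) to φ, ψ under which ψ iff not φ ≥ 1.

φ = 0, ψ = 0 ↦ 0  <
φ = 0, ψ = 1/2 ↦ 1/2  <
φ = 0, ψ = 1 ↦ 1  ≥
φ = 1/2, ψ = 0 ↦ 1/2  <
φ = 1/2, ψ = 1/2 ↦ 1  ≥
φ = 1/2, ψ = 1 ↦ 1/2  <
φ = 1, ψ = 0 ↦ 1  ≥
φ = 1, ψ = 1/2 ↦ 1/2  <
φ = 1, ψ = 1 ↦ 0  <
So 3 of the 9 assignments meet the threshold.

3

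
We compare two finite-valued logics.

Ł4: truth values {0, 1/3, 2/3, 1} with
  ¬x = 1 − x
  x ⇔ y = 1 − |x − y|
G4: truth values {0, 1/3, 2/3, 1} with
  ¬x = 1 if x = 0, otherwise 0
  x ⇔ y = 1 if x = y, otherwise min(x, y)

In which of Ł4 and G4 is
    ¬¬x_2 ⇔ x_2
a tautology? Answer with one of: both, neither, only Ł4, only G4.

In Ł4: every assignment gives 1 — tautology.
In G4: at x_2 = 1/3 the value is 1/3 — not a tautology.

only Ł4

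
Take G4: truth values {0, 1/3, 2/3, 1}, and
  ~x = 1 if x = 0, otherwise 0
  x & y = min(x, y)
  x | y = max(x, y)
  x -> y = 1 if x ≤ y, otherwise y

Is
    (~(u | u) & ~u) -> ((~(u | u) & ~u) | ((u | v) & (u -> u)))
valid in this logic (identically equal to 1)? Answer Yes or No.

u = 0, v = 0 ↦ 1
u = 0, v = 1/3 ↦ 1
u = 0, v = 2/3 ↦ 1
u = 0, v = 1 ↦ 1
u = 1/3, v = 0 ↦ 1
u = 1/3, v = 1/3 ↦ 1
u = 1/3, v = 2/3 ↦ 1
u = 1/3, v = 1 ↦ 1
u = 2/3, v = 0 ↦ 1
u = 2/3, v = 1/3 ↦ 1
u = 2/3, v = 2/3 ↦ 1
u = 2/3, v = 1 ↦ 1
u = 1, v = 0 ↦ 1
u = 1, v = 1/3 ↦ 1
u = 1, v = 2/3 ↦ 1
u = 1, v = 1 ↦ 1
Every assignment gives a value ≥ 1.

Yes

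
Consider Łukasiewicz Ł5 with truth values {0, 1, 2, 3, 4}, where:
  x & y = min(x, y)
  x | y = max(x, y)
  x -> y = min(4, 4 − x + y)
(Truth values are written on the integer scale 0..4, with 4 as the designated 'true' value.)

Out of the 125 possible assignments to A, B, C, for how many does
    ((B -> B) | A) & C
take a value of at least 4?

25

value 4: 25 assignments (counts)
value 3: 25 assignments
value 2: 25 assignments
value 1: 25 assignments
value 0: 25 assignments
So 25 of the 125 assignments meet the threshold.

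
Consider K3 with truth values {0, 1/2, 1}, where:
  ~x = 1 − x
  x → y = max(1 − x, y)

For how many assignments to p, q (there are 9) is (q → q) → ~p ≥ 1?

3

p = 0, q = 0 ↦ 1  ≥
p = 0, q = 1/2 ↦ 1  ≥
p = 0, q = 1 ↦ 1  ≥
p = 1/2, q = 0 ↦ 1/2  <
p = 1/2, q = 1/2 ↦ 1/2  <
p = 1/2, q = 1 ↦ 1/2  <
p = 1, q = 0 ↦ 0  <
p = 1, q = 1/2 ↦ 1/2  <
p = 1, q = 1 ↦ 0  <
So 3 of the 9 assignments meet the threshold.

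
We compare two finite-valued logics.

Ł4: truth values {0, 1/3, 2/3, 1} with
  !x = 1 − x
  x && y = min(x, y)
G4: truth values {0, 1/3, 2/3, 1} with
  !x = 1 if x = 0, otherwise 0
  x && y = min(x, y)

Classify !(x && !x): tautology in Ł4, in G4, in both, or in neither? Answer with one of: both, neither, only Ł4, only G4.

only G4

In Ł4: at x = 1/3 the value is 2/3 — not a tautology.
In G4: every assignment gives 1 — tautology.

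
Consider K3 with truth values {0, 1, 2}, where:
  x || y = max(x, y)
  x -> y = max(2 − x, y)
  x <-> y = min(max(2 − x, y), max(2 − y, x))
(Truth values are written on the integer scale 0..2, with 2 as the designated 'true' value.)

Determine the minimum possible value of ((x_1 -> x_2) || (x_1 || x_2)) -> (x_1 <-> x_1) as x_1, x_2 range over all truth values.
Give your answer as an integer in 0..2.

Take x_1 = 1, x_2 = 0:
x_1 -> x_2 = 1 -> 0 = 1
x_1 || x_2 = 1 || 0 = 1
(x_1 -> x_2) || (x_1 || x_2) = 1 || 1 = 1
x_1 <-> x_1 = 1 <-> 1 = 1
((x_1 -> x_2) || (x_1 || x_2)) -> (x_1 <-> x_1) = 1 -> 1 = 1
No assignment yields a value below 1, so this is the minimum.

1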